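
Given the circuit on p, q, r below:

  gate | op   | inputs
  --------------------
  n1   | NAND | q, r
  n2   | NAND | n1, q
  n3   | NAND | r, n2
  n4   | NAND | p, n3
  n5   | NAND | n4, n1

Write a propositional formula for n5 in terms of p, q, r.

n1 = q NAND r
n2 = n1 NAND q = (q NAND r) NAND q
n3 = r NAND n2 = r NAND ((q NAND r) NAND q)
n4 = p NAND n3 = p NAND (r NAND ((q NAND r) NAND q))
n5 = n4 NAND n1 = (p NAND (r NAND ((q NAND r) NAND q))) NAND (q NAND r)

(p NAND (r NAND ((q NAND r) NAND q))) NAND (q NAND r)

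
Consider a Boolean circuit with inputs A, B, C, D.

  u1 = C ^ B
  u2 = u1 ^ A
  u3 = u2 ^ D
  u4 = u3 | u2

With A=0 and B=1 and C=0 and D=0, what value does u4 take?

u1 = 0 ^ 1 = 1
u2 = 1 ^ 0 = 1
u3 = 1 ^ 0 = 1
u4 = 1 | 1 = 1

1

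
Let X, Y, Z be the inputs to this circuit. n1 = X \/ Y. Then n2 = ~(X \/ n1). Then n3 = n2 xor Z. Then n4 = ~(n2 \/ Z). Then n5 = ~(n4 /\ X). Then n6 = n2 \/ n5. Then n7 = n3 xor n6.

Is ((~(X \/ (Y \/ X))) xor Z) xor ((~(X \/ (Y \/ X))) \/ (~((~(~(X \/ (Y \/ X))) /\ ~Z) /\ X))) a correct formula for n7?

n1 = X \/ Y
n2 = ~(X \/ n1) = ~(X \/ (X \/ Y))
n3 = n2 xor Z = (~(X \/ (X \/ Y))) xor Z
n4 = ~(n2 \/ Z) = ~((~(X \/ (X \/ Y))) \/ Z)
n5 = ~(n4 /\ X) = ~((~((~(X \/ (X \/ Y))) \/ Z)) /\ X)
n6 = n2 \/ n5 = (~(X \/ (X \/ Y))) \/ (~((~((~(X \/ (X \/ Y))) \/ Z)) /\ X))
n7 = n3 xor n6 = ((~(X \/ (X \/ Y))) xor Z) xor ((~(X \/ (X \/ Y))) \/ (~((~((~(X \/ (X \/ Y))) \/ Z)) /\ X)))
At X=0, Y=0, Z=0: circuit gives 0, formula gives 0.
At X=0, Y=0, Z=1: circuit gives 1, formula gives 1.
Agrees on all 8 inputs.

Yes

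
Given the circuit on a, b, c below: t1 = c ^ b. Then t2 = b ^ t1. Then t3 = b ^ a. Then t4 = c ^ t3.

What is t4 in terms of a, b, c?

c ^ (b ^ a)

t3 = b ^ a
t4 = c ^ t3 = c ^ (b ^ a)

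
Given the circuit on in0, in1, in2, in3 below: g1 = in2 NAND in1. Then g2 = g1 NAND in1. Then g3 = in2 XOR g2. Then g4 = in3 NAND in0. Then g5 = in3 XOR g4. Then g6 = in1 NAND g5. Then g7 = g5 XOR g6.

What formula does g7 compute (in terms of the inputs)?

g4 = in3 NAND in0
g5 = in3 XOR g4 = in3 XOR (in3 NAND in0)
g6 = in1 NAND g5 = in1 NAND (in3 XOR (in3 NAND in0))
g7 = g5 XOR g6 = (in3 XOR (in3 NAND in0)) XOR (in1 NAND (in3 XOR (in3 NAND in0)))

(in3 XOR (in3 NAND in0)) XOR (in1 NAND (in3 XOR (in3 NAND in0)))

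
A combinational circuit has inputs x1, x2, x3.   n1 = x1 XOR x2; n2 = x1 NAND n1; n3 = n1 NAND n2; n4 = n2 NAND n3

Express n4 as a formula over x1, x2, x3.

n1 = x1 XOR x2
n2 = x1 NAND n1 = x1 NAND (x1 XOR x2)
n3 = n1 NAND n2 = (x1 XOR x2) NAND (x1 NAND (x1 XOR x2))
n4 = n2 NAND n3 = (x1 NAND (x1 XOR x2)) NAND ((x1 XOR x2) NAND (x1 NAND (x1 XOR x2)))

(x1 NAND (x1 XOR x2)) NAND ((x1 XOR x2) NAND (x1 NAND (x1 XOR x2)))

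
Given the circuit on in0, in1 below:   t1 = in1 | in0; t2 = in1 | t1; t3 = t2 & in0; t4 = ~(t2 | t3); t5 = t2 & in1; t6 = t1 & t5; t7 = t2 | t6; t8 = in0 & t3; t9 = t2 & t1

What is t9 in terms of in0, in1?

(in1 | (in1 | in0)) & (in1 | in0)

t1 = in1 | in0
t2 = in1 | t1 = in1 | (in1 | in0)
t9 = t2 & t1 = (in1 | (in1 | in0)) & (in1 | in0)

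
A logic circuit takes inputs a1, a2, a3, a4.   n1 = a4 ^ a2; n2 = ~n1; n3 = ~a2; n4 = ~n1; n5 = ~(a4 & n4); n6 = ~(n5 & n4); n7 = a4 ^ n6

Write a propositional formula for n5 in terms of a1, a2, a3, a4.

~(a4 & ~(a4 ^ a2))

n1 = a4 ^ a2
n4 = ~n1 = ~(a4 ^ a2)
n5 = ~(a4 & n4) = ~(a4 & ~(a4 ^ a2))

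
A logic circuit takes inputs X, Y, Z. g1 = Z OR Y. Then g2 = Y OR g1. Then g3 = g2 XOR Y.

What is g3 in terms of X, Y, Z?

g1 = Z OR Y
g2 = Y OR g1 = Y OR (Z OR Y)
g3 = g2 XOR Y = (Y OR (Z OR Y)) XOR Y

(Y OR (Z OR Y)) XOR Y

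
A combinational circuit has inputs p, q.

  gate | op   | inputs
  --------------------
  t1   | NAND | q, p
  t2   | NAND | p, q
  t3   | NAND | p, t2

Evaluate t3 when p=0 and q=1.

1

t2 = 0 NAND 1 = 1
t3 = 0 NAND 1 = 1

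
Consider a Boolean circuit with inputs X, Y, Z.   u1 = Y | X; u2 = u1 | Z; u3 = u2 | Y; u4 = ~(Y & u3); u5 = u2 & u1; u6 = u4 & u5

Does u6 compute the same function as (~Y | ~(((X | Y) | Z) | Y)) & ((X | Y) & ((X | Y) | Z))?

Yes

u1 = Y | X
u2 = u1 | Z = (Y | X) | Z
u3 = u2 | Y = ((Y | X) | Z) | Y
u4 = ~(Y & u3) = ~(Y & (((Y | X) | Z) | Y))
u5 = u2 & u1 = ((Y | X) | Z) & (Y | X)
u6 = u4 & u5 = (~(Y & (((Y | X) | Z) | Y))) & (((Y | X) | Z) & (Y | X))
At X=0, Y=0, Z=0: circuit gives 0, formula gives 0.
At X=1, Y=0, Z=0: circuit gives 1, formula gives 1.
Agrees on all 8 inputs.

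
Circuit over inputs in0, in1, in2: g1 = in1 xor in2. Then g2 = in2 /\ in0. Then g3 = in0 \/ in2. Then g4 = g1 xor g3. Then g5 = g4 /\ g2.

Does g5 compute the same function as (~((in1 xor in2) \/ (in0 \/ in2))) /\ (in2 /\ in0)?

No

g1 = in1 xor in2
g2 = in2 /\ in0
g3 = in0 \/ in2
g4 = g1 xor g3 = (in1 xor in2) xor (in0 \/ in2)
g5 = g4 /\ g2 = ((in1 xor in2) xor (in0 \/ in2)) /\ (in2 /\ in0)
At in0=1, in1=1, in2=1: circuit gives 1, formula gives 0.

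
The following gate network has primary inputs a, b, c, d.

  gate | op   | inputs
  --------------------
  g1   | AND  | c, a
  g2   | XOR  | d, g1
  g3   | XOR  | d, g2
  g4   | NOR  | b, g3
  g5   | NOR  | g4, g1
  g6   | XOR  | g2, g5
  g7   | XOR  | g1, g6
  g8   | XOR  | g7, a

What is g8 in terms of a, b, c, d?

g1 = c AND a
g2 = d XOR g1 = d XOR (c AND a)
g3 = d XOR g2 = d XOR (d XOR (c AND a))
g4 = b NOR g3 = b NOR (d XOR (d XOR (c AND a)))
g5 = g4 NOR g1 = (b NOR (d XOR (d XOR (c AND a)))) NOR (c AND a)
g6 = g2 XOR g5 = (d XOR (c AND a)) XOR ((b NOR (d XOR (d XOR (c AND a)))) NOR (c AND a))
g7 = g1 XOR g6 = (c AND a) XOR ((d XOR (c AND a)) XOR ((b NOR (d XOR (d XOR (c AND a)))) NOR (c AND a)))
g8 = g7 XOR a = ((c AND a) XOR ((d XOR (c AND a)) XOR ((b NOR (d XOR (d XOR (c AND a)))) NOR (c AND a)))) XOR a

((c AND a) XOR ((d XOR (c AND a)) XOR ((b NOR (d XOR (d XOR (c AND a)))) NOR (c AND a)))) XOR a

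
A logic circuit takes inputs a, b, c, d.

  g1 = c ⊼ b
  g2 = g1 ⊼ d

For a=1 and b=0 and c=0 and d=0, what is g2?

1

g1 = 0 ⊼ 0 = 1
g2 = 1 ⊼ 0 = 1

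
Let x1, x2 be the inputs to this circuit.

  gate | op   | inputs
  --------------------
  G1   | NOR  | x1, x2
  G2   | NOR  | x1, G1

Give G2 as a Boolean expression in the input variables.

x1 NOR (x1 NOR x2)

G1 = x1 NOR x2
G2 = x1 NOR G1 = x1 NOR (x1 NOR x2)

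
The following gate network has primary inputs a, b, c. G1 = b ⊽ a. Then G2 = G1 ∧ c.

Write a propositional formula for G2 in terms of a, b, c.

G1 = b ⊽ a
G2 = G1 ∧ c = (b ⊽ a) ∧ c

(b ⊽ a) ∧ c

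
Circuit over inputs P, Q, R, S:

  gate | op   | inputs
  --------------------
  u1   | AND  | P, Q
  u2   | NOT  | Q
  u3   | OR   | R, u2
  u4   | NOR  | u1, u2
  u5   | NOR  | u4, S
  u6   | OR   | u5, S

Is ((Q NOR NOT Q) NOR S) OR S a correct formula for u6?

No

u1 = P AND Q
u2 = NOT Q
u4 = u1 NOR u2 = (P AND Q) NOR NOT Q
u5 = u4 NOR S = ((P AND Q) NOR NOT Q) NOR S
u6 = u5 OR S = (((P AND Q) NOR NOT Q) NOR S) OR S
At P=0, Q=1, R=0, S=0: circuit gives 0, formula gives 1.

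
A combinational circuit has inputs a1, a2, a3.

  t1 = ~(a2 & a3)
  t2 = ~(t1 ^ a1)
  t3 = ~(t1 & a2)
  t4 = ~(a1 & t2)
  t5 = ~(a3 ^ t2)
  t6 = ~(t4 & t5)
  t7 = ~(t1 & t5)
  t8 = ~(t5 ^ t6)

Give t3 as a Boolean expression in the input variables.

t1 = ~(a2 & a3)
t3 = ~(t1 & a2) = ~((~(a2 & a3)) & a2)

~((~(a2 & a3)) & a2)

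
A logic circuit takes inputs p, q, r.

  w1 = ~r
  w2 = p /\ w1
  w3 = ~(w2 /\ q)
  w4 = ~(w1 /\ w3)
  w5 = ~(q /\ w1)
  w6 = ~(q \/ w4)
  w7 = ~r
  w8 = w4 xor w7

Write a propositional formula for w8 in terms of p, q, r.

w1 = ~r
w2 = p /\ w1 = p /\ ~r
w3 = ~(w2 /\ q) = ~((p /\ ~r) /\ q)
w4 = ~(w1 /\ w3) = ~(~r /\ (~((p /\ ~r) /\ q)))
w7 = ~r
w8 = w4 xor w7 = (~(~r /\ (~((p /\ ~r) /\ q)))) xor ~r

(~(~r /\ (~((p /\ ~r) /\ q)))) xor ~r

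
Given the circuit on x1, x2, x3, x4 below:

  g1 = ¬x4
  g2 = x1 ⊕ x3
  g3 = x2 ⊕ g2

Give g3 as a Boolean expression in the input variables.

g2 = x1 ⊕ x3
g3 = x2 ⊕ g2 = x2 ⊕ (x1 ⊕ x3)

x2 ⊕ (x1 ⊕ x3)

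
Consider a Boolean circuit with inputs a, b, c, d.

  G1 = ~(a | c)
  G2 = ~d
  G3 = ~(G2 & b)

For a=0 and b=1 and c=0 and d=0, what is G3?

0

G2 = ~0 = 1
G3 = ~(1 & 1) = 0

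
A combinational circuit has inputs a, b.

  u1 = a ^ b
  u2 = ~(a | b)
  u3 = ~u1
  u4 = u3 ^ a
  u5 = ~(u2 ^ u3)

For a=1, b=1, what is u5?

0

u1 = 1 ^ 1 = 0
u2 = ~(1 | 1) = 0
u3 = ~0 = 1
u5 = ~(0 ^ 1) = 0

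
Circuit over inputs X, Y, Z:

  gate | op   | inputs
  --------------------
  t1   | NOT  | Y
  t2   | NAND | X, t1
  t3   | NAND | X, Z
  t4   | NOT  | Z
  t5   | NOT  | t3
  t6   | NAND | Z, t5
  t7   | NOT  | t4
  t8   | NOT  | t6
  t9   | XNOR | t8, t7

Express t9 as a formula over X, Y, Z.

NOT (Z NAND NOT (X NAND Z)) XNOR NOT NOT Z

t3 = X NAND Z
t4 = NOT Z
t5 = NOT t3 = NOT (X NAND Z)
t6 = Z NAND t5 = Z NAND NOT (X NAND Z)
t7 = NOT t4 = NOT NOT Z
t8 = NOT t6 = NOT (Z NAND NOT (X NAND Z))
t9 = t8 XNOR t7 = NOT (Z NAND NOT (X NAND Z)) XNOR NOT NOT Z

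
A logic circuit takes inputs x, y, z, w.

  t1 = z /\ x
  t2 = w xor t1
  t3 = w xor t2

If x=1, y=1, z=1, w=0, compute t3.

t1 = 1 /\ 1 = 1
t2 = 0 xor 1 = 1
t3 = 0 xor 1 = 1

1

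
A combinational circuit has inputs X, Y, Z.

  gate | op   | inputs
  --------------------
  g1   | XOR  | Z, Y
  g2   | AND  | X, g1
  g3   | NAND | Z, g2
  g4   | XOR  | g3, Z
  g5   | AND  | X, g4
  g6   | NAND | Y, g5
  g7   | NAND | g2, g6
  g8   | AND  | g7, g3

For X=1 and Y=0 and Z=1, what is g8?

0

g1 = 1 XOR 0 = 1
g2 = 1 AND 1 = 1
g3 = 1 NAND 1 = 0
g4 = 0 XOR 1 = 1
g5 = 1 AND 1 = 1
g6 = 0 NAND 1 = 1
g7 = 1 NAND 1 = 0
g8 = 0 AND 0 = 0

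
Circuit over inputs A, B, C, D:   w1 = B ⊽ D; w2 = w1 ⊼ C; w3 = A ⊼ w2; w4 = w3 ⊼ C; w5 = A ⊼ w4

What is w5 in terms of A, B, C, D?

A ⊼ ((A ⊼ ((B ⊽ D) ⊼ C)) ⊼ C)

w1 = B ⊽ D
w2 = w1 ⊼ C = (B ⊽ D) ⊼ C
w3 = A ⊼ w2 = A ⊼ ((B ⊽ D) ⊼ C)
w4 = w3 ⊼ C = (A ⊼ ((B ⊽ D) ⊼ C)) ⊼ C
w5 = A ⊼ w4 = A ⊼ ((A ⊼ ((B ⊽ D) ⊼ C)) ⊼ C)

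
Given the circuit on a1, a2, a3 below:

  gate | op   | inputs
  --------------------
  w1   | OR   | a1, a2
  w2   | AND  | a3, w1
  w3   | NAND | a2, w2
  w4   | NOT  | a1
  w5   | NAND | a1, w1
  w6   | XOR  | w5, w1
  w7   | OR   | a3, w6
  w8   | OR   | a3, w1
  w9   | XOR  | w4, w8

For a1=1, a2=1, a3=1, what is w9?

w1 = 1 OR 1 = 1
w4 = NOT 1 = 0
w8 = 1 OR 1 = 1
w9 = 0 XOR 1 = 1

1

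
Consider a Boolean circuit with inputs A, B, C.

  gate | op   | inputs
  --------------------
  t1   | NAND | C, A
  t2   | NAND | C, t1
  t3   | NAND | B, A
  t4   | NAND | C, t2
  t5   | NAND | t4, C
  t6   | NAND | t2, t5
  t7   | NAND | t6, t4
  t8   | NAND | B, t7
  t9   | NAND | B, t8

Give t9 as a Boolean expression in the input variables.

B NAND (B NAND (((C NAND (C NAND A)) NAND ((C NAND (C NAND (C NAND A))) NAND C)) NAND (C NAND (C NAND (C NAND A)))))

t1 = C NAND A
t2 = C NAND t1 = C NAND (C NAND A)
t4 = C NAND t2 = C NAND (C NAND (C NAND A))
t5 = t4 NAND C = (C NAND (C NAND (C NAND A))) NAND C
t6 = t2 NAND t5 = (C NAND (C NAND A)) NAND ((C NAND (C NAND (C NAND A))) NAND C)
t7 = t6 NAND t4 = ((C NAND (C NAND A)) NAND ((C NAND (C NAND (C NAND A))) NAND C)) NAND (C NAND (C NAND (C NAND A)))
t8 = B NAND t7 = B NAND (((C NAND (C NAND A)) NAND ((C NAND (C NAND (C NAND A))) NAND C)) NAND (C NAND (C NAND (C NAND A))))
t9 = B NAND t8 = B NAND (B NAND (((C NAND (C NAND A)) NAND ((C NAND (C NAND (C NAND A))) NAND C)) NAND (C NAND (C NAND (C NAND A)))))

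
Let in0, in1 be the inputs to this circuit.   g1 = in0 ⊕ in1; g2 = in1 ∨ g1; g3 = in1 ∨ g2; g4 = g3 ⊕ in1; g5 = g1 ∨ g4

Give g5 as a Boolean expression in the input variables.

(in0 ⊕ in1) ∨ ((in1 ∨ (in1 ∨ (in0 ⊕ in1))) ⊕ in1)

g1 = in0 ⊕ in1
g2 = in1 ∨ g1 = in1 ∨ (in0 ⊕ in1)
g3 = in1 ∨ g2 = in1 ∨ (in1 ∨ (in0 ⊕ in1))
g4 = g3 ⊕ in1 = (in1 ∨ (in1 ∨ (in0 ⊕ in1))) ⊕ in1
g5 = g1 ∨ g4 = (in0 ⊕ in1) ∨ ((in1 ∨ (in1 ∨ (in0 ⊕ in1))) ⊕ in1)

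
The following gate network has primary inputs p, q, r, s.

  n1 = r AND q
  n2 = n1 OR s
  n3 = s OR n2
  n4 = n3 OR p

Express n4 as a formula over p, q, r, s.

n1 = r AND q
n2 = n1 OR s = (r AND q) OR s
n3 = s OR n2 = s OR ((r AND q) OR s)
n4 = n3 OR p = (s OR ((r AND q) OR s)) OR p

(s OR ((r AND q) OR s)) OR p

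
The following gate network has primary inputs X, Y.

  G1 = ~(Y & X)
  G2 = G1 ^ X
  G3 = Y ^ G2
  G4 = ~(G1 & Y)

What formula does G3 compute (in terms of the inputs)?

Y ^ ((~(Y & X)) ^ X)

G1 = ~(Y & X)
G2 = G1 ^ X = (~(Y & X)) ^ X
G3 = Y ^ G2 = Y ^ ((~(Y & X)) ^ X)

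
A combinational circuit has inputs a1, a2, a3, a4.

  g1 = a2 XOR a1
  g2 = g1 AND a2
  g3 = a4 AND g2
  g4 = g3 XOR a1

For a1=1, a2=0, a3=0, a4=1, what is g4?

1

g1 = 0 XOR 1 = 1
g2 = 1 AND 0 = 0
g3 = 1 AND 0 = 0
g4 = 0 XOR 1 = 1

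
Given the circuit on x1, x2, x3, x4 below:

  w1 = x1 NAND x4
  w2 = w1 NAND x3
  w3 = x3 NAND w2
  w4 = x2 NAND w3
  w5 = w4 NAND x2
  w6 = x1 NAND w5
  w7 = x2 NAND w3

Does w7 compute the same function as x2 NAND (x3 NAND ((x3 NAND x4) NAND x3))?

No

w1 = x1 NAND x4
w2 = w1 NAND x3 = (x1 NAND x4) NAND x3
w3 = x3 NAND w2 = x3 NAND ((x1 NAND x4) NAND x3)
w7 = x2 NAND w3 = x2 NAND (x3 NAND ((x1 NAND x4) NAND x3))
At x1=0, x2=1, x3=1, x4=1: circuit gives 0, formula gives 1.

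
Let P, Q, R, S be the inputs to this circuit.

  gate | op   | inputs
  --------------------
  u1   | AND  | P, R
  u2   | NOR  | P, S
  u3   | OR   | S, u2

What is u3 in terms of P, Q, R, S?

S OR (P NOR S)

u2 = P NOR S
u3 = S OR u2 = S OR (P NOR S)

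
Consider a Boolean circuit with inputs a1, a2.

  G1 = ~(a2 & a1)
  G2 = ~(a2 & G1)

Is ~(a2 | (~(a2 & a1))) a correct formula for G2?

No

G1 = ~(a2 & a1)
G2 = ~(a2 & G1) = ~(a2 & (~(a2 & a1)))
At a1=0, a2=0: circuit gives 1, formula gives 0.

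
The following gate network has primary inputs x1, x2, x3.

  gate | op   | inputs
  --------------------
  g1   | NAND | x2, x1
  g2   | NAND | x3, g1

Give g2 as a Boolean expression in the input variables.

g1 = x2 NAND x1
g2 = x3 NAND g1 = x3 NAND (x2 NAND x1)

x3 NAND (x2 NAND x1)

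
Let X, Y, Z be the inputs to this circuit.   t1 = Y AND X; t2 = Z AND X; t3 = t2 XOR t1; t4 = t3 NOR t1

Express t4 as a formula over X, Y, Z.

t1 = Y AND X
t2 = Z AND X
t3 = t2 XOR t1 = (Z AND X) XOR (Y AND X)
t4 = t3 NOR t1 = ((Z AND X) XOR (Y AND X)) NOR (Y AND X)

((Z AND X) XOR (Y AND X)) NOR (Y AND X)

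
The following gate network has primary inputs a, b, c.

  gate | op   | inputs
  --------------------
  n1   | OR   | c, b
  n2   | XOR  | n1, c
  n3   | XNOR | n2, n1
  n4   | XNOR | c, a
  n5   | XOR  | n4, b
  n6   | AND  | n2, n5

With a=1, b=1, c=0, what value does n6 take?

n1 = 0 OR 1 = 1
n2 = 1 XOR 0 = 1
n4 = 0 XNOR 1 = 0
n5 = 0 XOR 1 = 1
n6 = 1 AND 1 = 1

1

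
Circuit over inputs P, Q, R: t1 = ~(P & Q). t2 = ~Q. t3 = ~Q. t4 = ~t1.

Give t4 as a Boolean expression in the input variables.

t1 = ~(P & Q)
t4 = ~t1 = ~(~(P & Q))

~(~(P & Q))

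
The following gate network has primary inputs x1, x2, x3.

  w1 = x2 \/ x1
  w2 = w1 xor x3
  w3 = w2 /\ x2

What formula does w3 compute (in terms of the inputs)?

((x2 \/ x1) xor x3) /\ x2

w1 = x2 \/ x1
w2 = w1 xor x3 = (x2 \/ x1) xor x3
w3 = w2 /\ x2 = ((x2 \/ x1) xor x3) /\ x2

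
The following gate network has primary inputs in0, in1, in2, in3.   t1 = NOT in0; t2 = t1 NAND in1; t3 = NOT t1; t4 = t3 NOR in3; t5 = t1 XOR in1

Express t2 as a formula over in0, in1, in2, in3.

NOT in0 NAND in1

t1 = NOT in0
t2 = t1 NAND in1 = NOT in0 NAND in1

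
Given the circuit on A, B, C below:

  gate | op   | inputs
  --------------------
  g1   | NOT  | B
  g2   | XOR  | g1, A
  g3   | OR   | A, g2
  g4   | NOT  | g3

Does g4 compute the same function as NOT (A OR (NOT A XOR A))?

g1 = NOT B
g2 = g1 XOR A = NOT B XOR A
g3 = A OR g2 = A OR (NOT B XOR A)
g4 = NOT g3 = NOT (A OR (NOT B XOR A))
At A=0, B=1, C=0: circuit gives 1, formula gives 0.

No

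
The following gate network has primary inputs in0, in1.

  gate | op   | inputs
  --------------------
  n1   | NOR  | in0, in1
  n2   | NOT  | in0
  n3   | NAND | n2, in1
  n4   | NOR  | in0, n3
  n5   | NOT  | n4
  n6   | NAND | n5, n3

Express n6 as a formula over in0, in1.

n2 = NOT in0
n3 = n2 NAND in1 = NOT in0 NAND in1
n4 = in0 NOR n3 = in0 NOR (NOT in0 NAND in1)
n5 = NOT n4 = NOT (in0 NOR (NOT in0 NAND in1))
n6 = n5 NAND n3 = NOT (in0 NOR (NOT in0 NAND in1)) NAND (NOT in0 NAND in1)

NOT (in0 NOR (NOT in0 NAND in1)) NAND (NOT in0 NAND in1)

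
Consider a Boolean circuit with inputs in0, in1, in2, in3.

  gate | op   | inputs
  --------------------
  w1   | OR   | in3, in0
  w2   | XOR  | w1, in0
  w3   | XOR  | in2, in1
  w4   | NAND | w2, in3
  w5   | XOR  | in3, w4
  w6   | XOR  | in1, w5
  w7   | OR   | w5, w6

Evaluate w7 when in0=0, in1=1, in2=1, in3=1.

w1 = 1 OR 0 = 1
w2 = 1 XOR 0 = 1
w4 = 1 NAND 1 = 0
w5 = 1 XOR 0 = 1
w6 = 1 XOR 1 = 0
w7 = 1 OR 0 = 1

1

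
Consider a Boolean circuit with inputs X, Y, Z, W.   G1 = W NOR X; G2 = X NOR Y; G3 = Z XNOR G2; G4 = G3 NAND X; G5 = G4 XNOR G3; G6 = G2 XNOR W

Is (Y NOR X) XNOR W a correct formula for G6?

Yes

G2 = X NOR Y
G6 = G2 XNOR W = (X NOR Y) XNOR W
At X=0, Y=0, Z=0, W=0: circuit gives 0, formula gives 0.
At X=0, Y=0, Z=0, W=1: circuit gives 1, formula gives 1.
Agrees on all 16 inputs.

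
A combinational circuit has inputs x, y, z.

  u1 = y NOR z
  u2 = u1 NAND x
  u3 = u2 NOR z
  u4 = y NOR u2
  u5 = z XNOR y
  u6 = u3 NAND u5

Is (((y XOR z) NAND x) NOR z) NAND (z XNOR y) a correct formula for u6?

u1 = y NOR z
u2 = u1 NAND x = (y NOR z) NAND x
u3 = u2 NOR z = ((y NOR z) NAND x) NOR z
u5 = z XNOR y
u6 = u3 NAND u5 = (((y NOR z) NAND x) NOR z) NAND (z XNOR y)
At x=1, y=0, z=0: circuit gives 0, formula gives 1.

No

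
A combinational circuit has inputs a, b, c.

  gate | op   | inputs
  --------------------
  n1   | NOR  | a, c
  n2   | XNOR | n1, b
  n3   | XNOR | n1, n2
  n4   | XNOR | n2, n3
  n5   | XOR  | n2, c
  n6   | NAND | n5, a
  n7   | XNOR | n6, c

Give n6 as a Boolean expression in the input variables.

n1 = a NOR c
n2 = n1 XNOR b = (a NOR c) XNOR b
n5 = n2 XOR c = ((a NOR c) XNOR b) XOR c
n6 = n5 NAND a = (((a NOR c) XNOR b) XOR c) NAND a

(((a NOR c) XNOR b) XOR c) NAND a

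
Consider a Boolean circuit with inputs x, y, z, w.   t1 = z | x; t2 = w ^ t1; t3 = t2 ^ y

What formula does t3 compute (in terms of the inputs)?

(w ^ (z | x)) ^ y

t1 = z | x
t2 = w ^ t1 = w ^ (z | x)
t3 = t2 ^ y = (w ^ (z | x)) ^ y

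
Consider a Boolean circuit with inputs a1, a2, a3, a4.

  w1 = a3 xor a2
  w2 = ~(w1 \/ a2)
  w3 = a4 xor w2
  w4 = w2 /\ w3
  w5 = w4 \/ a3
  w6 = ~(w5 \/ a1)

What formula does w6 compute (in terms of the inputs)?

w1 = a3 xor a2
w2 = ~(w1 \/ a2) = ~((a3 xor a2) \/ a2)
w3 = a4 xor w2 = a4 xor (~((a3 xor a2) \/ a2))
w4 = w2 /\ w3 = (~((a3 xor a2) \/ a2)) /\ (a4 xor (~((a3 xor a2) \/ a2)))
w5 = w4 \/ a3 = ((~((a3 xor a2) \/ a2)) /\ (a4 xor (~((a3 xor a2) \/ a2)))) \/ a3
w6 = ~(w5 \/ a1) = ~((((~((a3 xor a2) \/ a2)) /\ (a4 xor (~((a3 xor a2) \/ a2)))) \/ a3) \/ a1)

~((((~((a3 xor a2) \/ a2)) /\ (a4 xor (~((a3 xor a2) \/ a2)))) \/ a3) \/ a1)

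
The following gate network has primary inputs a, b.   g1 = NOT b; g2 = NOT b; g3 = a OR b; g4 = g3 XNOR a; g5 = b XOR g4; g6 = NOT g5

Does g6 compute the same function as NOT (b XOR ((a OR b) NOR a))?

g3 = a OR b
g4 = g3 XNOR a = (a OR b) XNOR a
g5 = b XOR g4 = b XOR ((a OR b) XNOR a)
g6 = NOT g5 = NOT (b XOR ((a OR b) XNOR a))
At a=1, b=0: circuit gives 0, formula gives 1.

No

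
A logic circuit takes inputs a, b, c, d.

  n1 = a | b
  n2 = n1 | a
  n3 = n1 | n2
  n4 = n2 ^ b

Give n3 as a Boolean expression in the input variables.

n1 = a | b
n2 = n1 | a = (a | b) | a
n3 = n1 | n2 = (a | b) | ((a | b) | a)

(a | b) | ((a | b) | a)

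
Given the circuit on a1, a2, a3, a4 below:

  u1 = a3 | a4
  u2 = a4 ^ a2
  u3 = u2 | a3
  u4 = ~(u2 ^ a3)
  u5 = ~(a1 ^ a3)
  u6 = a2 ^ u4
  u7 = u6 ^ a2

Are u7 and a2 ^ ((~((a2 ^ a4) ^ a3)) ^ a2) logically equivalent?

Yes

u2 = a4 ^ a2
u4 = ~(u2 ^ a3) = ~((a4 ^ a2) ^ a3)
u6 = a2 ^ u4 = a2 ^ (~((a4 ^ a2) ^ a3))
u7 = u6 ^ a2 = (a2 ^ (~((a4 ^ a2) ^ a3))) ^ a2
At a1=0, a2=0, a3=0, a4=1: circuit gives 0, formula gives 0.
At a1=0, a2=0, a3=0, a4=0: circuit gives 1, formula gives 1.
Agrees on all 16 inputs.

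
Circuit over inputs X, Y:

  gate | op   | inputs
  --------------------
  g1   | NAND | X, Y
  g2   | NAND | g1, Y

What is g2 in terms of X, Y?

g1 = X NAND Y
g2 = g1 NAND Y = (X NAND Y) NAND Y

(X NAND Y) NAND Y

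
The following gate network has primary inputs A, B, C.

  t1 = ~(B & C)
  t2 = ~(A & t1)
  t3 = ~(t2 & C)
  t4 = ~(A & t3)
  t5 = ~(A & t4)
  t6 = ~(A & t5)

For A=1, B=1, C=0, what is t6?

t1 = ~(1 & 0) = 1
t2 = ~(1 & 1) = 0
t3 = ~(0 & 0) = 1
t4 = ~(1 & 1) = 0
t5 = ~(1 & 0) = 1
t6 = ~(1 & 1) = 0

0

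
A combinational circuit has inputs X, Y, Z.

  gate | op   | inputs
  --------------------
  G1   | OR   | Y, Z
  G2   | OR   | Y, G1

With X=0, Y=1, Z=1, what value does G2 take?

1

G1 = 1 OR 1 = 1
G2 = 1 OR 1 = 1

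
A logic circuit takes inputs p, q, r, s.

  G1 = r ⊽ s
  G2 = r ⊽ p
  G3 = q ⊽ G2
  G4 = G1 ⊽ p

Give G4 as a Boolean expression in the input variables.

G1 = r ⊽ s
G4 = G1 ⊽ p = (r ⊽ s) ⊽ p

(r ⊽ s) ⊽ p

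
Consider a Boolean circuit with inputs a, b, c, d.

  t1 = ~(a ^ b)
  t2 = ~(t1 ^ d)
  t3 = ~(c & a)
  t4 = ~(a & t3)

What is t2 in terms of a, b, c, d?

~((~(a ^ b)) ^ d)

t1 = ~(a ^ b)
t2 = ~(t1 ^ d) = ~((~(a ^ b)) ^ d)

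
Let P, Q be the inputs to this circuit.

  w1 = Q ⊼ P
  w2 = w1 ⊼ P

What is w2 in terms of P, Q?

(Q ⊼ P) ⊼ P

w1 = Q ⊼ P
w2 = w1 ⊼ P = (Q ⊼ P) ⊼ P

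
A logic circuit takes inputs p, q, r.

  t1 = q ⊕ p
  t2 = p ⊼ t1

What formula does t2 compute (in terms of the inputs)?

t1 = q ⊕ p
t2 = p ⊼ t1 = p ⊼ (q ⊕ p)

p ⊼ (q ⊕ p)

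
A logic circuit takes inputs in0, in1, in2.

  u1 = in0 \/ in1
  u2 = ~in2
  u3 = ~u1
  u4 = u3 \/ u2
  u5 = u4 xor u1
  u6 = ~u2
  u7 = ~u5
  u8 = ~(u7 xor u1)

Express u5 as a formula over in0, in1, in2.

(~(in0 \/ in1) \/ ~in2) xor (in0 \/ in1)

u1 = in0 \/ in1
u2 = ~in2
u3 = ~u1 = ~(in0 \/ in1)
u4 = u3 \/ u2 = ~(in0 \/ in1) \/ ~in2
u5 = u4 xor u1 = (~(in0 \/ in1) \/ ~in2) xor (in0 \/ in1)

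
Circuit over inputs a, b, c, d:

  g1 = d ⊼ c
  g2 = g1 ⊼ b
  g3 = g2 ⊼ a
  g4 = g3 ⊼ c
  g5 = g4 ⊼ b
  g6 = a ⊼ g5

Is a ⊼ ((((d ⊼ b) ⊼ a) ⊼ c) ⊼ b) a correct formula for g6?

No

g1 = d ⊼ c
g2 = g1 ⊼ b = (d ⊼ c) ⊼ b
g3 = g2 ⊼ a = ((d ⊼ c) ⊼ b) ⊼ a
g4 = g3 ⊼ c = (((d ⊼ c) ⊼ b) ⊼ a) ⊼ c
g5 = g4 ⊼ b = ((((d ⊼ c) ⊼ b) ⊼ a) ⊼ c) ⊼ b
g6 = a ⊼ g5 = a ⊼ (((((d ⊼ c) ⊼ b) ⊼ a) ⊼ c) ⊼ b)
At a=1, b=1, c=1, d=0: circuit gives 0, formula gives 1.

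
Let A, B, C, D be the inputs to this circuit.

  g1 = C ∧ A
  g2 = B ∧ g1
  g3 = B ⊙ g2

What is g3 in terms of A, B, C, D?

g1 = C ∧ A
g2 = B ∧ g1 = B ∧ (C ∧ A)
g3 = B ⊙ g2 = B ⊙ (B ∧ (C ∧ A))

B ⊙ (B ∧ (C ∧ A))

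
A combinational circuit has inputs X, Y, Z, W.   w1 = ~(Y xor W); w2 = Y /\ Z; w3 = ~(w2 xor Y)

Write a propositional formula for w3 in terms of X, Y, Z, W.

~((Y /\ Z) xor Y)

w2 = Y /\ Z
w3 = ~(w2 xor Y) = ~((Y /\ Z) xor Y)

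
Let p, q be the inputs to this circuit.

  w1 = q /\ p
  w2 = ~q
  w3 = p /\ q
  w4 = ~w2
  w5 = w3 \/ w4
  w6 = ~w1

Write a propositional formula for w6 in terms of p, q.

~(q /\ p)

w1 = q /\ p
w6 = ~w1 = ~(q /\ p)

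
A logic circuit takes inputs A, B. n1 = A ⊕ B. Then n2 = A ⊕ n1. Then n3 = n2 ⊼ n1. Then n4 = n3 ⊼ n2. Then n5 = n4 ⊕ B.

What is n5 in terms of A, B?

(((A ⊕ (A ⊕ B)) ⊼ (A ⊕ B)) ⊼ (A ⊕ (A ⊕ B))) ⊕ B

n1 = A ⊕ B
n2 = A ⊕ n1 = A ⊕ (A ⊕ B)
n3 = n2 ⊼ n1 = (A ⊕ (A ⊕ B)) ⊼ (A ⊕ B)
n4 = n3 ⊼ n2 = ((A ⊕ (A ⊕ B)) ⊼ (A ⊕ B)) ⊼ (A ⊕ (A ⊕ B))
n5 = n4 ⊕ B = (((A ⊕ (A ⊕ B)) ⊼ (A ⊕ B)) ⊼ (A ⊕ (A ⊕ B))) ⊕ B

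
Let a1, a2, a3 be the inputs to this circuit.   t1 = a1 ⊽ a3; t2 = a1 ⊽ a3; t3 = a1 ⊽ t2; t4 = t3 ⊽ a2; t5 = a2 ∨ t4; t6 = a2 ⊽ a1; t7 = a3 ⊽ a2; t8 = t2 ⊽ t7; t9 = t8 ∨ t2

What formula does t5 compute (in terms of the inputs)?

a2 ∨ ((a1 ⊽ (a1 ⊽ a3)) ⊽ a2)

t2 = a1 ⊽ a3
t3 = a1 ⊽ t2 = a1 ⊽ (a1 ⊽ a3)
t4 = t3 ⊽ a2 = (a1 ⊽ (a1 ⊽ a3)) ⊽ a2
t5 = a2 ∨ t4 = a2 ∨ ((a1 ⊽ (a1 ⊽ a3)) ⊽ a2)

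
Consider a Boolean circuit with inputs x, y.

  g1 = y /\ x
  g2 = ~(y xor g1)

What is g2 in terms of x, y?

~(y xor (y /\ x))

g1 = y /\ x
g2 = ~(y xor g1) = ~(y xor (y /\ x))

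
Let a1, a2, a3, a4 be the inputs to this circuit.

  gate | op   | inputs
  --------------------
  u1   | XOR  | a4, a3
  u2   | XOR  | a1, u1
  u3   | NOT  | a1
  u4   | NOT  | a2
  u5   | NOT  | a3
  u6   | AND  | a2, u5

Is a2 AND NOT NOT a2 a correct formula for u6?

u5 = NOT a3
u6 = a2 AND u5 = a2 AND NOT a3
At a1=0, a2=1, a3=1, a4=0: circuit gives 0, formula gives 1.

No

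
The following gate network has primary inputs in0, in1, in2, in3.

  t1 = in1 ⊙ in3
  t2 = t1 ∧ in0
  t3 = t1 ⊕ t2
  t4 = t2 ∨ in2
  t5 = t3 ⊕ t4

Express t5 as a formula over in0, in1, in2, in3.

((in1 ⊙ in3) ⊕ ((in1 ⊙ in3) ∧ in0)) ⊕ (((in1 ⊙ in3) ∧ in0) ∨ in2)

t1 = in1 ⊙ in3
t2 = t1 ∧ in0 = (in1 ⊙ in3) ∧ in0
t3 = t1 ⊕ t2 = (in1 ⊙ in3) ⊕ ((in1 ⊙ in3) ∧ in0)
t4 = t2 ∨ in2 = ((in1 ⊙ in3) ∧ in0) ∨ in2
t5 = t3 ⊕ t4 = ((in1 ⊙ in3) ⊕ ((in1 ⊙ in3) ∧ in0)) ⊕ (((in1 ⊙ in3) ∧ in0) ∨ in2)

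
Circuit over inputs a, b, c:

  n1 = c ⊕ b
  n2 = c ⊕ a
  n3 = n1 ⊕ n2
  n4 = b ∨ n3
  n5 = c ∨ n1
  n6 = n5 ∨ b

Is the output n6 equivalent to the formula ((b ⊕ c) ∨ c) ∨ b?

n1 = c ⊕ b
n5 = c ∨ n1 = c ∨ (c ⊕ b)
n6 = n5 ∨ b = (c ∨ (c ⊕ b)) ∨ b
At a=0, b=0, c=0: circuit gives 0, formula gives 0.
At a=0, b=0, c=1: circuit gives 1, formula gives 1.
Agrees on all 8 inputs.

Yes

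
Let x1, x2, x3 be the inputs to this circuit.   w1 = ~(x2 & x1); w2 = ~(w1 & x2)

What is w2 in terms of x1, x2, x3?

~((~(x2 & x1)) & x2)

w1 = ~(x2 & x1)
w2 = ~(w1 & x2) = ~((~(x2 & x1)) & x2)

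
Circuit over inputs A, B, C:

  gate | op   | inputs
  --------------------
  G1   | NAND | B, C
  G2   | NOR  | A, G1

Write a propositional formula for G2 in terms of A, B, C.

G1 = B NAND C
G2 = A NOR G1 = A NOR (B NAND C)

A NOR (B NAND C)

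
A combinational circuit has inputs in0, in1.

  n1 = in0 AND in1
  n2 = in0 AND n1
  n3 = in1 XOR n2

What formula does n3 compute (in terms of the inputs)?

n1 = in0 AND in1
n2 = in0 AND n1 = in0 AND (in0 AND in1)
n3 = in1 XOR n2 = in1 XOR (in0 AND (in0 AND in1))

in1 XOR (in0 AND (in0 AND in1))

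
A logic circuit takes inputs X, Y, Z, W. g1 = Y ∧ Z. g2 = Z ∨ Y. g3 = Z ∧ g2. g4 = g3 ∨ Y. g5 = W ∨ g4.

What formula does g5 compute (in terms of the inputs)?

g2 = Z ∨ Y
g3 = Z ∧ g2 = Z ∧ (Z ∨ Y)
g4 = g3 ∨ Y = (Z ∧ (Z ∨ Y)) ∨ Y
g5 = W ∨ g4 = W ∨ ((Z ∧ (Z ∨ Y)) ∨ Y)

W ∨ ((Z ∧ (Z ∨ Y)) ∨ Y)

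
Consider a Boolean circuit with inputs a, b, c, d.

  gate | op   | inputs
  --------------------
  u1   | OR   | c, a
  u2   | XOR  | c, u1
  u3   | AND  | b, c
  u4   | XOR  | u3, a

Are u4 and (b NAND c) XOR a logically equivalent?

u3 = b AND c
u4 = u3 XOR a = (b AND c) XOR a
At a=0, b=0, c=0, d=0: circuit gives 0, formula gives 1.

No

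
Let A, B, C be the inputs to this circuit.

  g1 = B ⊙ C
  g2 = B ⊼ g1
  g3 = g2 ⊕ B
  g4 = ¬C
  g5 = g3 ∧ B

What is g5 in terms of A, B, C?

((B ⊼ (B ⊙ C)) ⊕ B) ∧ B

g1 = B ⊙ C
g2 = B ⊼ g1 = B ⊼ (B ⊙ C)
g3 = g2 ⊕ B = (B ⊼ (B ⊙ C)) ⊕ B
g5 = g3 ∧ B = ((B ⊼ (B ⊙ C)) ⊕ B) ∧ B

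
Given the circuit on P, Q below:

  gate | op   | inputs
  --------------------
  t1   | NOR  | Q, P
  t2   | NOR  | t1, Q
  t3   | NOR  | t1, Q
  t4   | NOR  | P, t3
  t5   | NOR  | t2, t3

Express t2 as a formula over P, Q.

(Q NOR P) NOR Q

t1 = Q NOR P
t2 = t1 NOR Q = (Q NOR P) NOR Q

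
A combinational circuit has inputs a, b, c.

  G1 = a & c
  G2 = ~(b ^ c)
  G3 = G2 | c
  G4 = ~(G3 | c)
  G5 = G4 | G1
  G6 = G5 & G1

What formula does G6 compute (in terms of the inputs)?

G1 = a & c
G2 = ~(b ^ c)
G3 = G2 | c = (~(b ^ c)) | c
G4 = ~(G3 | c) = ~(((~(b ^ c)) | c) | c)
G5 = G4 | G1 = (~(((~(b ^ c)) | c) | c)) | (a & c)
G6 = G5 & G1 = ((~(((~(b ^ c)) | c) | c)) | (a & c)) & (a & c)

((~(((~(b ^ c)) | c) | c)) | (a & c)) & (a & c)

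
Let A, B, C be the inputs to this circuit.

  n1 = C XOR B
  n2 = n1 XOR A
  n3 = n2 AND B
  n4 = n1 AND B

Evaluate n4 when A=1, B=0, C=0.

0

n1 = 0 XOR 0 = 0
n4 = 0 AND 0 = 0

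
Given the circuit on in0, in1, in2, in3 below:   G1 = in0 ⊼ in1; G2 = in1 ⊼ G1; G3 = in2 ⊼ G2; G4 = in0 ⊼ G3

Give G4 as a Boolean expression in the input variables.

in0 ⊼ (in2 ⊼ (in1 ⊼ (in0 ⊼ in1)))

G1 = in0 ⊼ in1
G2 = in1 ⊼ G1 = in1 ⊼ (in0 ⊼ in1)
G3 = in2 ⊼ G2 = in2 ⊼ (in1 ⊼ (in0 ⊼ in1))
G4 = in0 ⊼ G3 = in0 ⊼ (in2 ⊼ (in1 ⊼ (in0 ⊼ in1)))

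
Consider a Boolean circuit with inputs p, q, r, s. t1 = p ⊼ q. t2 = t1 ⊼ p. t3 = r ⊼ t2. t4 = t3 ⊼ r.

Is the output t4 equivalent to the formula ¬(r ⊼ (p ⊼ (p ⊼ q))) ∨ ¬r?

Yes

t1 = p ⊼ q
t2 = t1 ⊼ p = (p ⊼ q) ⊼ p
t3 = r ⊼ t2 = r ⊼ ((p ⊼ q) ⊼ p)
t4 = t3 ⊼ r = (r ⊼ ((p ⊼ q) ⊼ p)) ⊼ r
At p=1, q=0, r=1, s=0: circuit gives 0, formula gives 0.
At p=0, q=0, r=0, s=0: circuit gives 1, formula gives 1.
Agrees on all 16 inputs.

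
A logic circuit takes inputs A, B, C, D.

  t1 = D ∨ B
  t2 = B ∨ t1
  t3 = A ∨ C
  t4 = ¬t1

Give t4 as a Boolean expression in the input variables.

¬(D ∨ B)

t1 = D ∨ B
t4 = ¬t1 = ¬(D ∨ B)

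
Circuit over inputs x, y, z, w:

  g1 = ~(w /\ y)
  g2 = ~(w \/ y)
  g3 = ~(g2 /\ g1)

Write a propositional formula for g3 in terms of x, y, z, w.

~((~(w \/ y)) /\ (~(w /\ y)))

g1 = ~(w /\ y)
g2 = ~(w \/ y)
g3 = ~(g2 /\ g1) = ~((~(w \/ y)) /\ (~(w /\ y)))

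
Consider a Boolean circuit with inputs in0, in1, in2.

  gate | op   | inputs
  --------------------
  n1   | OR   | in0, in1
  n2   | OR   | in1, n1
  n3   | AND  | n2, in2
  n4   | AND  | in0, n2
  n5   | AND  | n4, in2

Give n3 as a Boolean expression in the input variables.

(in1 OR (in0 OR in1)) AND in2

n1 = in0 OR in1
n2 = in1 OR n1 = in1 OR (in0 OR in1)
n3 = n2 AND in2 = (in1 OR (in0 OR in1)) AND in2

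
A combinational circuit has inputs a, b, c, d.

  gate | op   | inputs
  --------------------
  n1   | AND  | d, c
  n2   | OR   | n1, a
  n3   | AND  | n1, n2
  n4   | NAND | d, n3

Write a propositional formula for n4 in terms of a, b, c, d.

n1 = d AND c
n2 = n1 OR a = (d AND c) OR a
n3 = n1 AND n2 = (d AND c) AND ((d AND c) OR a)
n4 = d NAND n3 = d NAND ((d AND c) AND ((d AND c) OR a))

d NAND ((d AND c) AND ((d AND c) OR a))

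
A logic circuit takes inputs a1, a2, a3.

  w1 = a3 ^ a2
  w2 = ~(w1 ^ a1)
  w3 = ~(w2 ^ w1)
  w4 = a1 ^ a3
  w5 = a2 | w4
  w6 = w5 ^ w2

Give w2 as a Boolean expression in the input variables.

~((a3 ^ a2) ^ a1)

w1 = a3 ^ a2
w2 = ~(w1 ^ a1) = ~((a3 ^ a2) ^ a1)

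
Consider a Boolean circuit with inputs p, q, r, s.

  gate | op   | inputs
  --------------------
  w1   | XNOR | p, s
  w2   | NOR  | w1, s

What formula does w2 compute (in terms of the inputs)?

w1 = p XNOR s
w2 = w1 NOR s = (p XNOR s) NOR s

(p XNOR s) NOR s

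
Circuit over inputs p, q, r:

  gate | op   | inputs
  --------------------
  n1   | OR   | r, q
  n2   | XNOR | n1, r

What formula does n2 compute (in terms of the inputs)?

(r OR q) XNOR r

n1 = r OR q
n2 = n1 XNOR r = (r OR q) XNOR r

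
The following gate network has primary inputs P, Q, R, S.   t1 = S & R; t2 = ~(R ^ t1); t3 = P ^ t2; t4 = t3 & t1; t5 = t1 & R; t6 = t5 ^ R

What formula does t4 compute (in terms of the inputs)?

(P ^ (~(R ^ (S & R)))) & (S & R)

t1 = S & R
t2 = ~(R ^ t1) = ~(R ^ (S & R))
t3 = P ^ t2 = P ^ (~(R ^ (S & R)))
t4 = t3 & t1 = (P ^ (~(R ^ (S & R)))) & (S & R)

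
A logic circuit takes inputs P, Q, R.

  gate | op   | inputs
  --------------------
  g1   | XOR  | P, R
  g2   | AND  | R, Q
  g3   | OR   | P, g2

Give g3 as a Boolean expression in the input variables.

g2 = R AND Q
g3 = P OR g2 = P OR (R AND Q)

P OR (R AND Q)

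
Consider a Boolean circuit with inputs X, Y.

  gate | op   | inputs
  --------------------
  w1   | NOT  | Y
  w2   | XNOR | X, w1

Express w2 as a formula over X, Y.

w1 = NOT Y
w2 = X XNOR w1 = X XNOR NOT Y

X XNOR NOT Y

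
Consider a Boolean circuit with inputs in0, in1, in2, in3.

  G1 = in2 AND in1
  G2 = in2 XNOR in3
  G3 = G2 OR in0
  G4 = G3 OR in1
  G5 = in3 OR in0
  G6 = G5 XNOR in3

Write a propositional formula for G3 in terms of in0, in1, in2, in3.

G2 = in2 XNOR in3
G3 = G2 OR in0 = (in2 XNOR in3) OR in0

(in2 XNOR in3) OR in0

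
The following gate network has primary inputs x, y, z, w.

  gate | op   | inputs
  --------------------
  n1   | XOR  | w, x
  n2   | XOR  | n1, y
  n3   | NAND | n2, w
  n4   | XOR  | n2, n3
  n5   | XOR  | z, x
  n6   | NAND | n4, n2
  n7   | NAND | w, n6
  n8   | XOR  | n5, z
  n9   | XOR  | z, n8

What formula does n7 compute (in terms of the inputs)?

w NAND ((((w XOR x) XOR y) XOR (((w XOR x) XOR y) NAND w)) NAND ((w XOR x) XOR y))

n1 = w XOR x
n2 = n1 XOR y = (w XOR x) XOR y
n3 = n2 NAND w = ((w XOR x) XOR y) NAND w
n4 = n2 XOR n3 = ((w XOR x) XOR y) XOR (((w XOR x) XOR y) NAND w)
n6 = n4 NAND n2 = (((w XOR x) XOR y) XOR (((w XOR x) XOR y) NAND w)) NAND ((w XOR x) XOR y)
n7 = w NAND n6 = w NAND ((((w XOR x) XOR y) XOR (((w XOR x) XOR y) NAND w)) NAND ((w XOR x) XOR y))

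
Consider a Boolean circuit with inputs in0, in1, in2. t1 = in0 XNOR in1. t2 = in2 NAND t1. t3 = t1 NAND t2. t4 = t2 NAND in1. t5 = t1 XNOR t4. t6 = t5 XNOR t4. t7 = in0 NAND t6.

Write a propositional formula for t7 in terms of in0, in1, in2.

in0 NAND (((in0 XNOR in1) XNOR ((in2 NAND (in0 XNOR in1)) NAND in1)) XNOR ((in2 NAND (in0 XNOR in1)) NAND in1))

t1 = in0 XNOR in1
t2 = in2 NAND t1 = in2 NAND (in0 XNOR in1)
t4 = t2 NAND in1 = (in2 NAND (in0 XNOR in1)) NAND in1
t5 = t1 XNOR t4 = (in0 XNOR in1) XNOR ((in2 NAND (in0 XNOR in1)) NAND in1)
t6 = t5 XNOR t4 = ((in0 XNOR in1) XNOR ((in2 NAND (in0 XNOR in1)) NAND in1)) XNOR ((in2 NAND (in0 XNOR in1)) NAND in1)
t7 = in0 NAND t6 = in0 NAND (((in0 XNOR in1) XNOR ((in2 NAND (in0 XNOR in1)) NAND in1)) XNOR ((in2 NAND (in0 XNOR in1)) NAND in1))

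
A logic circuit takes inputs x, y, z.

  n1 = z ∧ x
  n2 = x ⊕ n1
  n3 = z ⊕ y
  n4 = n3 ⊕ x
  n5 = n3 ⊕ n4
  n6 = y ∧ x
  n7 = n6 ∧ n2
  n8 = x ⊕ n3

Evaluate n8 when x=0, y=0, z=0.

n3 = 0 ⊕ 0 = 0
n8 = 0 ⊕ 0 = 0

0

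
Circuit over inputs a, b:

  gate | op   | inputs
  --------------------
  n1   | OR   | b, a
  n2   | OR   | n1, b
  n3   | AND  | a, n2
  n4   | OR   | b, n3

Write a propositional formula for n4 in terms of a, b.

n1 = b OR a
n2 = n1 OR b = (b OR a) OR b
n3 = a AND n2 = a AND ((b OR a) OR b)
n4 = b OR n3 = b OR (a AND ((b OR a) OR b))

b OR (a AND ((b OR a) OR b))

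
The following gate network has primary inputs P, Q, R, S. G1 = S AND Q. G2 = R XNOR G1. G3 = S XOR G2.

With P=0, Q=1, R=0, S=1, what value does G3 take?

G1 = 1 AND 1 = 1
G2 = 0 XNOR 1 = 0
G3 = 1 XOR 0 = 1

1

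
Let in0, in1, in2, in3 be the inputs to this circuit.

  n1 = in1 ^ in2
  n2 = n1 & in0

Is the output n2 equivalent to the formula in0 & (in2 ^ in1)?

n1 = in1 ^ in2
n2 = n1 & in0 = (in1 ^ in2) & in0
At in0=0, in1=0, in2=0, in3=0: circuit gives 0, formula gives 0.
At in0=1, in1=0, in2=1, in3=0: circuit gives 1, formula gives 1.
Agrees on all 16 inputs.

Yes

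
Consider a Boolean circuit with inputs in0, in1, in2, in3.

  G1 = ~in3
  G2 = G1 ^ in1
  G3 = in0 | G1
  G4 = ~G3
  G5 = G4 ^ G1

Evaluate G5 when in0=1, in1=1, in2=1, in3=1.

G1 = ~1 = 0
G3 = 1 | 0 = 1
G4 = ~1 = 0
G5 = 0 ^ 0 = 0

0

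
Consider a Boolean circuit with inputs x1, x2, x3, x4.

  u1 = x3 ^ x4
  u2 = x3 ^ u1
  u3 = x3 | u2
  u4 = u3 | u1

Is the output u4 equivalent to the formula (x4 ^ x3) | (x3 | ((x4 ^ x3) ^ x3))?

Yes

u1 = x3 ^ x4
u2 = x3 ^ u1 = x3 ^ (x3 ^ x4)
u3 = x3 | u2 = x3 | (x3 ^ (x3 ^ x4))
u4 = u3 | u1 = (x3 | (x3 ^ (x3 ^ x4))) | (x3 ^ x4)
At x1=0, x2=0, x3=0, x4=0: circuit gives 0, formula gives 0.
At x1=0, x2=0, x3=0, x4=1: circuit gives 1, formula gives 1.
Agrees on all 16 inputs.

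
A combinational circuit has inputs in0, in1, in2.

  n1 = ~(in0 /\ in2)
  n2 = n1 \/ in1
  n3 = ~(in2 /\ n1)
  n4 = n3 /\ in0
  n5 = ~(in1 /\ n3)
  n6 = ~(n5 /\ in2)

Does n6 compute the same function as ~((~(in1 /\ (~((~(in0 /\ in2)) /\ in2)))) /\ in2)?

n1 = ~(in0 /\ in2)
n3 = ~(in2 /\ n1) = ~(in2 /\ (~(in0 /\ in2)))
n5 = ~(in1 /\ n3) = ~(in1 /\ (~(in2 /\ (~(in0 /\ in2)))))
n6 = ~(n5 /\ in2) = ~((~(in1 /\ (~(in2 /\ (~(in0 /\ in2)))))) /\ in2)
At in0=0, in1=0, in2=1: circuit gives 0, formula gives 0.
At in0=0, in1=0, in2=0: circuit gives 1, formula gives 1.
Agrees on all 8 inputs.

Yes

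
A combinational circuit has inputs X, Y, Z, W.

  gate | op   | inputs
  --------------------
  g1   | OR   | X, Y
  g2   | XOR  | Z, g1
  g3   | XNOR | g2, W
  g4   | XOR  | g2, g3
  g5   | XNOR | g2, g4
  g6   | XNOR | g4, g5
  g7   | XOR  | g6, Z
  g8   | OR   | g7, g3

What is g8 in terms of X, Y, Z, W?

((((Z XOR (X OR Y)) XOR ((Z XOR (X OR Y)) XNOR W)) XNOR ((Z XOR (X OR Y)) XNOR ((Z XOR (X OR Y)) XOR ((Z XOR (X OR Y)) XNOR W)))) XOR Z) OR ((Z XOR (X OR Y)) XNOR W)

g1 = X OR Y
g2 = Z XOR g1 = Z XOR (X OR Y)
g3 = g2 XNOR W = (Z XOR (X OR Y)) XNOR W
g4 = g2 XOR g3 = (Z XOR (X OR Y)) XOR ((Z XOR (X OR Y)) XNOR W)
g5 = g2 XNOR g4 = (Z XOR (X OR Y)) XNOR ((Z XOR (X OR Y)) XOR ((Z XOR (X OR Y)) XNOR W))
g6 = g4 XNOR g5 = ((Z XOR (X OR Y)) XOR ((Z XOR (X OR Y)) XNOR W)) XNOR ((Z XOR (X OR Y)) XNOR ((Z XOR (X OR Y)) XOR ((Z XOR (X OR Y)) XNOR W)))
g7 = g6 XOR Z = (((Z XOR (X OR Y)) XOR ((Z XOR (X OR Y)) XNOR W)) XNOR ((Z XOR (X OR Y)) XNOR ((Z XOR (X OR Y)) XOR ((Z XOR (X OR Y)) XNOR W)))) XOR Z
g8 = g7 OR g3 = ((((Z XOR (X OR Y)) XOR ((Z XOR (X OR Y)) XNOR W)) XNOR ((Z XOR (X OR Y)) XNOR ((Z XOR (X OR Y)) XOR ((Z XOR (X OR Y)) XNOR W)))) XOR Z) OR ((Z XOR (X OR Y)) XNOR W)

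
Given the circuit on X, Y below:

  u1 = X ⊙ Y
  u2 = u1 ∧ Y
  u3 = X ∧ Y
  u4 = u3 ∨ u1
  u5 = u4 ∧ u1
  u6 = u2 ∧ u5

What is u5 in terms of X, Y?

u1 = X ⊙ Y
u3 = X ∧ Y
u4 = u3 ∨ u1 = (X ∧ Y) ∨ (X ⊙ Y)
u5 = u4 ∧ u1 = ((X ∧ Y) ∨ (X ⊙ Y)) ∧ (X ⊙ Y)

((X ∧ Y) ∨ (X ⊙ Y)) ∧ (X ⊙ Y)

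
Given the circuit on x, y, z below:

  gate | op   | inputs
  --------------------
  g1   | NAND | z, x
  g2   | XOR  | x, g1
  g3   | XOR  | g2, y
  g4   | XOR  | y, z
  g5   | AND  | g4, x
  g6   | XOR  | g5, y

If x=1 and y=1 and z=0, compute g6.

0

g4 = 1 XOR 0 = 1
g5 = 1 AND 1 = 1
g6 = 1 XOR 1 = 0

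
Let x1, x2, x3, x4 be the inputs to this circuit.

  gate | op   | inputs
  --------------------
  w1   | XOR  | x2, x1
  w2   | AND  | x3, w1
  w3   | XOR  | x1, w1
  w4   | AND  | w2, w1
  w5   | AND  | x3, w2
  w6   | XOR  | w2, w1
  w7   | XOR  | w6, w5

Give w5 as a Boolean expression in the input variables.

x3 AND (x3 AND (x2 XOR x1))

w1 = x2 XOR x1
w2 = x3 AND w1 = x3 AND (x2 XOR x1)
w5 = x3 AND w2 = x3 AND (x3 AND (x2 XOR x1))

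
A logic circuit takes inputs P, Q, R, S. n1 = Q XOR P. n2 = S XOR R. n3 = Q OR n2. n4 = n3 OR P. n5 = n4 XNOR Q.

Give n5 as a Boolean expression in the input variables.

n2 = S XOR R
n3 = Q OR n2 = Q OR (S XOR R)
n4 = n3 OR P = (Q OR (S XOR R)) OR P
n5 = n4 XNOR Q = ((Q OR (S XOR R)) OR P) XNOR Q

((Q OR (S XOR R)) OR P) XNOR Q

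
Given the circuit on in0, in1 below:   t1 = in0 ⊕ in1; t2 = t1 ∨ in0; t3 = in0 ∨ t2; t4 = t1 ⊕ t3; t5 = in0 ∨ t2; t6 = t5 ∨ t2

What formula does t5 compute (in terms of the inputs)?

t1 = in0 ⊕ in1
t2 = t1 ∨ in0 = (in0 ⊕ in1) ∨ in0
t5 = in0 ∨ t2 = in0 ∨ ((in0 ⊕ in1) ∨ in0)

in0 ∨ ((in0 ⊕ in1) ∨ in0)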